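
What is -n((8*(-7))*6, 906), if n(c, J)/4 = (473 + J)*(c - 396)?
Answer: 4037712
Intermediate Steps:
n(c, J) = 4*(-396 + c)*(473 + J) (n(c, J) = 4*((473 + J)*(c - 396)) = 4*((473 + J)*(-396 + c)) = 4*((-396 + c)*(473 + J)) = 4*(-396 + c)*(473 + J))
-n((8*(-7))*6, 906) = -(-749232 - 1584*906 + 1892*((8*(-7))*6) + 4*906*((8*(-7))*6)) = -(-749232 - 1435104 + 1892*(-56*6) + 4*906*(-56*6)) = -(-749232 - 1435104 + 1892*(-336) + 4*906*(-336)) = -(-749232 - 1435104 - 635712 - 1217664) = -1*(-4037712) = 4037712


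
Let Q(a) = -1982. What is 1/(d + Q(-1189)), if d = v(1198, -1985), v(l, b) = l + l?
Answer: 1/414 ≈ 0.0024155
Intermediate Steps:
v(l, b) = 2*l
d = 2396 (d = 2*1198 = 2396)
1/(d + Q(-1189)) = 1/(2396 - 1982) = 1/414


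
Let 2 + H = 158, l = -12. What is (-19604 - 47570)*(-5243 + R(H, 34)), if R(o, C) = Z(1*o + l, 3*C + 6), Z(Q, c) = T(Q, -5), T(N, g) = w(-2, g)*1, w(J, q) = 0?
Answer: 352193282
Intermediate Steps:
T(N, g) = 0 (T(N, g) = 0*1 = 0)
H = 156 (H = -2 + 158 = 156)
Z(Q, c) = 0
R(o, C) = 0
(-19604 - 47570)*(-5243 + R(H, 34)) = (-19604 - 47570)*(-5243 + 0) = -67174*(-5243) = 352193282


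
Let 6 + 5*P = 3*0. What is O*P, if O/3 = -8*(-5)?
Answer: -144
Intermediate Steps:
P = -6/5 (P = -6/5 + (3*0)/5 = -6/5 + (1/5)*0 = -6/5 + 0 = -6/5 ≈ -1.2000)
O = 120 (O = 3*(-8*(-5)) = 3*40 = 120)
O*P = 120*(-6/5) = -144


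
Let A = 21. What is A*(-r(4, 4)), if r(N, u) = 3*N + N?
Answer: -336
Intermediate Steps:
r(N, u) = 4*N
A*(-r(4, 4)) = 21*(-4*4) = 21*(-1*16) = 21*(-16) = -336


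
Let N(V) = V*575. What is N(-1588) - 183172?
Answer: -1096272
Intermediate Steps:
N(V) = 575*V
N(-1588) - 183172 = 575*(-1588) - 183172 = -913100 - 183172 = -1096272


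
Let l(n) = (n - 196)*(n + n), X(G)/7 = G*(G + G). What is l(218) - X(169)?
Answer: -390262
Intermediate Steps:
X(G) = 14*G² (X(G) = 7*(G*(G + G)) = 7*(G*(2*G)) = 7*(2*G²) = 14*G²)
l(n) = 2*n*(-196 + n) (l(n) = (-196 + n)*(2*n) = 2*n*(-196 + n))
l(218) - X(169) = 2*218*(-196 + 218) - 14*169² = 2*218*22 - 14*28561 = 9592 - 1*399854 = 9592 - 399854 = -390262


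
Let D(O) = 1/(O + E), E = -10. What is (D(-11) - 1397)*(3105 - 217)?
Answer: -84728144/21 ≈ -4.0347e+6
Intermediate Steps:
D(O) = 1/(-10 + O) (D(O) = 1/(O - 10) = 1/(-10 + O))
(D(-11) - 1397)*(3105 - 217) = (1/(-10 - 11) - 1397)*(3105 - 217) = (1/(-21) - 1397)*2888 = (-1/21 - 1397)*2888 = -29338/21*2888 = -84728144/21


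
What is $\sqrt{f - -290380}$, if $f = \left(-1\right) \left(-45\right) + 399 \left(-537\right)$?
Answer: $\sqrt{76162} \approx 275.97$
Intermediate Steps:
$f = -214218$ ($f = 45 - 214263 = -214218$)
$\sqrt{f - -290380} = \sqrt{-214218 - -290380} = \sqrt{-214218 + 290380} = \sqrt{76162}$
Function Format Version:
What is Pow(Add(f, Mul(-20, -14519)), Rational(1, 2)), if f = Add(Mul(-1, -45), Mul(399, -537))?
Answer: Pow(76162, Rational(1, 2)) ≈ 275.97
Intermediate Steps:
f = -214218 (f = Add(45, -214263) = -214218)
Pow(Add(f, Mul(-20, -14519)), Rational(1, 2)) = Pow(Add(-214218, Mul(-20, -14519)), Rational(1, 2)) = Pow(Add(-214218, 290380), Rational(1, 2)) = Pow(76162, Rational(1, 2))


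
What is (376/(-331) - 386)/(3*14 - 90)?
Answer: 21357/2648 ≈ 8.0653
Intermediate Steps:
(376/(-331) - 386)/(3*14 - 90) = (376*(-1/331) - 386)/(42 - 90) = (-376/331 - 386)/(-48) = -128142/331*(-1/48) = 21357/2648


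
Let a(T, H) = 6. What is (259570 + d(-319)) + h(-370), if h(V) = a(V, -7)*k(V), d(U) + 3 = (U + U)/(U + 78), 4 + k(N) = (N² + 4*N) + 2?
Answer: 258370713/241 ≈ 1.0721e+6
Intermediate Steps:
k(N) = -2 + N² + 4*N (k(N) = -4 + ((N² + 4*N) + 2) = -4 + (2 + N² + 4*N) = -2 + N² + 4*N)
d(U) = -3 + 2*U/(78 + U) (d(U) = -3 + (U + U)/(U + 78) = -3 + (2*U)/(78 + U) = -3 + 2*U/(78 + U))
h(V) = -12 + 6*V² + 24*V (h(V) = 6*(-2 + V² + 4*V) = -12 + 6*V² + 24*V)
(259570 + d(-319)) + h(-370) = (259570 + (-234 - 1*(-319))/(78 - 319)) + (-12 + 6*(-370)² + 24*(-370)) = (259570 + (-234 + 319)/(-241)) + (-12 + 6*136900 - 8880) = (259570 - 1/241*85) + (-12 + 821400 - 8880) = (259570 - 85/241) + 812508 = 62556285/241 + 812508 = 258370713/241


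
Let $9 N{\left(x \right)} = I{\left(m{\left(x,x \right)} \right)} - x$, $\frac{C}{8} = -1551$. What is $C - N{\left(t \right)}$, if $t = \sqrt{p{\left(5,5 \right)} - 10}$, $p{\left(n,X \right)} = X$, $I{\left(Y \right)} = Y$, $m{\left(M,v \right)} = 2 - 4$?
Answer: $- \frac{111670}{9} + \frac{i \sqrt{5}}{9} \approx -12408.0 + 0.24845 i$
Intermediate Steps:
$C = -12408$ ($C = 8 \left(-1551\right) = -12408$)
$m{\left(M,v \right)} = -2$
$t = i \sqrt{5}$ ($t = \sqrt{5 - 10} = \sqrt{-5} = i \sqrt{5} \approx 2.2361 i$)
$N{\left(x \right)} = - \frac{2}{9} - \frac{x}{9}$ ($N{\left(x \right)} = \frac{-2 - x}{9} = - \frac{2}{9} - \frac{x}{9}$)
$C - N{\left(t \right)} = -12408 - \left(- \frac{2}{9} - \frac{i \sqrt{5}}{9}\right) = -12408 + \left(\frac{2}{9} + \frac{i \sqrt{5}}{9}\right) = - \frac{111670}{9} + \frac{i \sqrt{5}}{9}$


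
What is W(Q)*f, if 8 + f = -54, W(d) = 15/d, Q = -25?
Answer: 186/5 ≈ 37.200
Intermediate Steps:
f = -62 (f = -8 - 54 = -62)
W(Q)*f = (15/(-25))*(-62) = (15*(-1/25))*(-62) = -⅗*(-62) = 186/5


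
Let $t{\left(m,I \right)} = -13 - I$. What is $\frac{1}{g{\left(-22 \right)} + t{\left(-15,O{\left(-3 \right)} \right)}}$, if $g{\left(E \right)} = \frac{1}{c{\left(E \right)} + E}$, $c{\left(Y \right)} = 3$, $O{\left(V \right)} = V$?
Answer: $- \frac{19}{191} \approx -0.099476$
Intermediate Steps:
$g{\left(E \right)} = \frac{1}{3 + E}$
$\frac{1}{g{\left(-22 \right)} + t{\left(-15,O{\left(-3 \right)} \right)}} = \frac{1}{\frac{1}{3 - 22} - 10} = \frac{1}{\frac{1}{-19} + \left(-13 + 3\right)} = \frac{1}{- \frac{1}{19} - 10} = \frac{1}{- \frac{191}{19}} = - \frac{19}{191}$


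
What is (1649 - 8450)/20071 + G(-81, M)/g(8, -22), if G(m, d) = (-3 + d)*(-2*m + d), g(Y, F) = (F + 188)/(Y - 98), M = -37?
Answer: 4515410517/1665893 ≈ 2710.5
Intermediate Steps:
g(Y, F) = (188 + F)/(-98 + Y)
G(m, d) = (-3 + d)*(d - 2*m)
(1649 - 8450)/20071 + G(-81, M)/g(8, -22) = (1649 - 8450)/20071 + ((-37)² - 3*(-37) + 6*(-81) - 2*(-37)*(-81))/(((188 - 22)/(-98 + 8))) = -6801*1/20071 + (1369 + 111 - 486 - 5994)/((166/(-90))) = -6801/20071 - 5000/((-1/90*166)) = -6801/20071 - 5000/(-83/45) = -6801/20071 - 5000*(-45/83) = -6801/20071 + 225000/83 = 4515410517/1665893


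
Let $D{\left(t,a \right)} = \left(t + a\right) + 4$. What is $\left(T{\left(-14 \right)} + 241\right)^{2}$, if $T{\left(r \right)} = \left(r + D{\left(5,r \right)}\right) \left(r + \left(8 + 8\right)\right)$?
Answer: $41209$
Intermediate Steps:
$D{\left(t,a \right)} = 4 + a + t$ ($D{\left(t,a \right)} = \left(a + t\right) + 4 = 4 + a + t$)
$T{\left(r \right)} = \left(9 + 2 r\right) \left(16 + r\right)$ ($T{\left(r \right)} = \left(r + \left(4 + r + 5\right)\right) \left(r + \left(8 + 8\right)\right) = \left(r + \left(9 + r\right)\right) \left(r + 16\right) = \left(9 + 2 r\right) \left(16 + r\right)$)
$\left(T{\left(-14 \right)} + 241\right)^{2} = \left(\left(144 + 2 \left(-14\right)^{2} + 41 \left(-14\right)\right) + 241\right)^{2} = \left(\left(144 + 2 \cdot 196 - 574\right) + 241\right)^{2} = \left(\left(144 + 392 - 574\right) + 241\right)^{2} = \left(-38 + 241\right)^{2} = 203^{2} = 41209$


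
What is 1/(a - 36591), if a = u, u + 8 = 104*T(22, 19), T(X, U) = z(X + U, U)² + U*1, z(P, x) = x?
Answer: 1/2921 ≈ 0.00034235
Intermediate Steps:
T(X, U) = U + U² (T(X, U) = U² + U*1 = U² + U = U + U²)
u = 39512 (u = -8 + 104*(19*(1 + 19)) = -8 + 104*(19*20) = -8 + 104*380 = -8 + 39520 = 39512)
a = 39512
1/(a - 36591) = 1/(39512 - 36591) = 1/2921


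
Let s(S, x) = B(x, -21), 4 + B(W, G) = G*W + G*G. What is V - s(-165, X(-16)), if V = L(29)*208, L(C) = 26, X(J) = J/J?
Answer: 4992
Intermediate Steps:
X(J) = 1
B(W, G) = -4 + G² + G*W (B(W, G) = -4 + (G*W + G*G) = -4 + (G*W + G²) = -4 + (G² + G*W) = -4 + G² + G*W)
s(S, x) = 437 - 21*x (s(S, x) = -4 + (-21)² - 21*x = -4 + 441 - 21*x = 437 - 21*x)
V = 5408 (V = 26*208 = 5408)
V - s(-165, X(-16)) = 5408 - (437 - 21*1) = 5408 - (437 - 21) = 5408 - 1*416 = 5408 - 416 = 4992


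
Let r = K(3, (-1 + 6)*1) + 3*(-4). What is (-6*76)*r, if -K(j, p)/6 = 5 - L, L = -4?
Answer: 30096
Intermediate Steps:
K(j, p) = -54 (K(j, p) = -6*(5 - 1*(-4)) = -6*(5 + 4) = -6*9 = -54)
r = -66 (r = -54 + 3*(-4) = -54 - 12 = -66)
(-6*76)*r = -6*76*(-66) = -456*(-66) = 30096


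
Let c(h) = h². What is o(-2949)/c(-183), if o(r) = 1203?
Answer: 401/11163 ≈ 0.035922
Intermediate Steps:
o(-2949)/c(-183) = 1203/((-183)²) = 1203/33489 = 1203*(1/33489) = 401/11163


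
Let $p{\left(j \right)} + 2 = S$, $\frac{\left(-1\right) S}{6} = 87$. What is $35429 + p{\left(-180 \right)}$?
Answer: $34905$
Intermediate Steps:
$S = -522$ ($S = \left(-6\right) 87 = -522$)
$p{\left(j \right)} = -524$ ($p{\left(j \right)} = -2 - 522 = -524$)
$35429 + p{\left(-180 \right)} = 35429 - 524 = 34905$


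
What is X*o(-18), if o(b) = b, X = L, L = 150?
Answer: -2700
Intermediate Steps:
X = 150
X*o(-18) = 150*(-18) = -2700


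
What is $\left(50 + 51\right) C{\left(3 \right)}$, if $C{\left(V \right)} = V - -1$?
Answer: $404$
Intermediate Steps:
$C{\left(V \right)} = 1 + V$ ($C{\left(V \right)} = V + 1 = 1 + V$)
$\left(50 + 51\right) C{\left(3 \right)} = \left(50 + 51\right) \left(1 + 3\right) = 101 \cdot 4 = 404$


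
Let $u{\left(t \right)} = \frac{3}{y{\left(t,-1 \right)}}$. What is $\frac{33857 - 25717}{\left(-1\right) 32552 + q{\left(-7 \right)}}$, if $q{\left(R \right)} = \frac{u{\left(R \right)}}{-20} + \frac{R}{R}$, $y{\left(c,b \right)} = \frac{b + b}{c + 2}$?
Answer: $- \frac{65120}{260411} \approx -0.25007$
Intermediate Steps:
$y{\left(c,b \right)} = \frac{2 b}{2 + c}$
$u{\left(t \right)} = -3 - \frac{3 t}{2}$ ($u{\left(t \right)} = \frac{3}{2 \left(-1\right) \frac{1}{2 + t}} = \frac{3}{\left(-2\right) \frac{1}{2 + t}} = 3 \left(-1 - \frac{t}{2}\right) = -3 - \frac{3 t}{2}$)
$q{\left(R \right)} = \frac{23}{20} + \frac{3 R}{40}$ ($q{\left(R \right)} = \frac{-3 - \frac{3 R}{2}}{-20} + \frac{R}{R} = \left(-3 - \frac{3 R}{2}\right) \left(- \frac{1}{20}\right) + 1 = \left(\frac{3}{20} + \frac{3 R}{40}\right) + 1 = \frac{23}{20} + \frac{3 R}{40}$)
$\frac{33857 - 25717}{\left(-1\right) 32552 + q{\left(-7 \right)}} = \frac{33857 - 25717}{\left(-1\right) 32552 + \left(\frac{23}{20} + \frac{3}{40} \left(-7\right)\right)} = \frac{8140}{-32552 + \left(\frac{23}{20} - \frac{21}{40}\right)} = \frac{8140}{-32552 + \frac{5}{8}} = \frac{8140}{- \frac{260411}{8}} = 8140 \left(- \frac{8}{260411}\right) = - \frac{65120}{260411}$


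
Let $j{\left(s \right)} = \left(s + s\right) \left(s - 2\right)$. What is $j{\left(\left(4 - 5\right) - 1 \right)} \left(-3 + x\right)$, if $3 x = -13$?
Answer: $- \frac{352}{3} \approx -117.33$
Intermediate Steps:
$j{\left(s \right)} = 2 s \left(-2 + s\right)$
$x = - \frac{13}{3}$ ($x = \frac{1}{3} \left(-13\right) = - \frac{13}{3} \approx -4.3333$)
$j{\left(\left(4 - 5\right) - 1 \right)} \left(-3 + x\right) = 2 \left(\left(4 - 5\right) - 1\right) \left(-2 + \left(\left(4 - 5\right) - 1\right)\right) \left(-3 - \frac{13}{3}\right) = 2 \left(-1 - 1\right) \left(-2 - 2\right) \left(- \frac{22}{3}\right) = 2 \left(-2\right) \left(-2 - 2\right) \left(- \frac{22}{3}\right) = 2 \left(-2\right) \left(-4\right) \left(- \frac{22}{3}\right) = 16 \left(- \frac{22}{3}\right) = - \frac{352}{3}$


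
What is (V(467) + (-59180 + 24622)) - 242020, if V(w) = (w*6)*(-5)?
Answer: -290588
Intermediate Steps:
V(w) = -30*w (V(w) = (6*w)*(-5) = -30*w)
(V(467) + (-59180 + 24622)) - 242020 = (-30*467 + (-59180 + 24622)) - 242020 = (-14010 - 34558) - 242020 = -48568 - 242020 = -290588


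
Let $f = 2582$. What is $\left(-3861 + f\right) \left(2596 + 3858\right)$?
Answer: $-8254666$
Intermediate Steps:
$\left(-3861 + f\right) \left(2596 + 3858\right) = \left(-3861 + 2582\right) \left(2596 + 3858\right) = \left(-1279\right) 6454 = -8254666$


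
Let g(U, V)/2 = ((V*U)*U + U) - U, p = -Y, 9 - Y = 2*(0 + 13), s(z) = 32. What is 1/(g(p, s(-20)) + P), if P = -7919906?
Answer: -1/7901410 ≈ -1.2656e-7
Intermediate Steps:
Y = -17 (Y = 9 - 2*(0 + 13) = 9 - 2*13 = 9 - 1*26 = 9 - 26 = -17)
p = 17 (p = -1*(-17) = 17)
g(U, V) = 2*V*U² (g(U, V) = 2*(((V*U)*U + U) - U) = 2*(((U*V)*U + U) - U) = 2*((V*U² + U) - U) = 2*((U + V*U²) - U) = 2*(V*U²) = 2*V*U²)
1/(g(p, s(-20)) + P) = 1/(2*32*17² - 7919906) = 1/(2*32*289 - 7919906) = 1/(18496 - 7919906) = 1/(-7901410) = -1/7901410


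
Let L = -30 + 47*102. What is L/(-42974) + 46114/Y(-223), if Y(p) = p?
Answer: -991382704/4791601 ≈ -206.90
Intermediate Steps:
L = 4764 (L = -30 + 4794 = 4764)
L/(-42974) + 46114/Y(-223) = 4764/(-42974) + 46114/(-223) = 4764*(-1/42974) + 46114*(-1/223) = -2382/21487 - 46114/223 = -991382704/4791601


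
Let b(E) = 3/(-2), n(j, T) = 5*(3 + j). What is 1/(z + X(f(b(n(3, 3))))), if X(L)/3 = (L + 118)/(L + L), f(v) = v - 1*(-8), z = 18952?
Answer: 26/493499 ≈ 5.2685e-5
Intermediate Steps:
n(j, T) = 15 + 5*j
b(E) = -3/2 (b(E) = 3*(-½) = -3/2)
f(v) = 8 + v (f(v) = v + 8 = 8 + v)
X(L) = 3*(118 + L)/(2*L) (X(L) = 3*((L + 118)/(L + L)) = 3*((118 + L)/((2*L))) = 3*((118 + L)*(1/(2*L))) = 3*((118 + L)/(2*L)) = 3*(118 + L)/(2*L))
1/(z + X(f(b(n(3, 3))))) = 1/(18952 + (3/2 + 177/(8 - 3/2))) = 1/(18952 + (3/2 + 177/(13/2))) = 1/(18952 + (3/2 + 177*(2/13))) = 1/(18952 + (3/2 + 354/13)) = 1/(18952 + 747/26) = 1/(493499/26) = 26/493499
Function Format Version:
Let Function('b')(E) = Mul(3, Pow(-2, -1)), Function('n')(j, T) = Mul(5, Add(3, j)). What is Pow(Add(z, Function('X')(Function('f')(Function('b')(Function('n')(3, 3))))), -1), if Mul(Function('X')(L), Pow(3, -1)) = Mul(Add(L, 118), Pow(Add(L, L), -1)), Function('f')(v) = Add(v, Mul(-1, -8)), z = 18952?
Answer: Rational(26, 493499) ≈ 5.2685e-5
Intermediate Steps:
Function('n')(j, T) = Add(15, Mul(5, j))
Function('b')(E) = Rational(-3, 2) (Function('b')(E) = Mul(3, Rational(-1, 2)) = Rational(-3, 2))
Function('f')(v) = Add(8, v) (Function('f')(v) = Add(v, 8) = Add(8, v))
Function('X')(L) = Mul(Rational(3, 2), Pow(L, -1), Add(118, L)) (Function('X')(L) = Mul(3, Mul(Add(L, 118), Pow(Add(L, L), -1))) = Mul(3, Mul(Add(118, L), Pow(Mul(2, L), -1))) = Mul(3, Mul(Add(118, L), Mul(Rational(1, 2), Pow(L, -1)))) = Mul(3, Mul(Rational(1, 2), Pow(L, -1), Add(118, L))) = Mul(Rational(3, 2), Pow(L, -1), Add(118, L)))
Pow(Add(z, Function('X')(Function('f')(Function('b')(Function('n')(3, 3))))), -1) = Pow(Add(18952, Add(Rational(3, 2), Mul(177, Pow(Add(8, Rational(-3, 2)), -1)))), -1) = Pow(Add(18952, Add(Rational(3, 2), Mul(177, Pow(Rational(13, 2), -1)))), -1) = Pow(Add(18952, Add(Rational(3, 2), Mul(177, Rational(2, 13)))), -1) = Pow(Add(18952, Add(Rational(3, 2), Rational(354, 13))), -1) = Pow(Add(18952, Rational(747, 26)), -1) = Pow(Rational(493499, 26), -1) = Rational(26, 493499)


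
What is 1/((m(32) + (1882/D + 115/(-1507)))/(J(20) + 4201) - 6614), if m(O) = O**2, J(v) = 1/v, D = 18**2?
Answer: -1465170201/9690276577024 ≈ -0.00015120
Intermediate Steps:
D = 324
1/((m(32) + (1882/D + 115/(-1507)))/(J(20) + 4201) - 6614) = 1/((32**2 + (1882/324 + 115/(-1507)))/(1/20 + 4201) - 6614) = 1/((1024 + (1882*(1/324) + 115*(-1/1507)))/(1/20 + 4201) - 6614) = 1/((1024 + (941/162 - 115/1507))/(84021/20) - 6614) = 1/((1024 + 1399457/244134)*(20/84021) - 6614) = 1/((251392673/244134)*(20/84021) - 6614) = 1/(359132390/1465170201 - 6614) = 1/(-9690276577024/1465170201) = -1465170201/9690276577024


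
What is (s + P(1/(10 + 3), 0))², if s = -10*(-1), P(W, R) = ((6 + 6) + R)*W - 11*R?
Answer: 20164/169 ≈ 119.31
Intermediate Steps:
P(W, R) = -11*R + W*(12 + R) (P(W, R) = (12 + R)*W - 11*R = W*(12 + R) - 11*R = -11*R + W*(12 + R))
s = 10
(s + P(1/(10 + 3), 0))² = (10 + (-11*0 + 12/(10 + 3) + 0/(10 + 3)))² = (10 + (0 + 12/13 + 0/13))² = (10 + (0 + 12*(1/13) + 0*(1/13)))² = (10 + (0 + 12/13 + 0))² = (10 + 12/13)² = (142/13)² = 20164/169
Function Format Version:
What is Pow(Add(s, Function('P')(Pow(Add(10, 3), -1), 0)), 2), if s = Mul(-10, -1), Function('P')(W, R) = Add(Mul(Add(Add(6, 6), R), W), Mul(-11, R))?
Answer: Rational(20164, 169) ≈ 119.31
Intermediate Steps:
Function('P')(W, R) = Add(Mul(-11, R), Mul(W, Add(12, R))) (Function('P')(W, R) = Add(Mul(Add(12, R), W), Mul(-11, R)) = Add(Mul(W, Add(12, R)), Mul(-11, R)) = Add(Mul(-11, R), Mul(W, Add(12, R))))
s = 10
Pow(Add(s, Function('P')(Pow(Add(10, 3), -1), 0)), 2) = Pow(Add(10, Add(Mul(-11, 0), Mul(12, Pow(Add(10, 3), -1)), Mul(0, Pow(Add(10, 3), -1)))), 2) = Pow(Add(10, Add(0, Mul(12, Pow(13, -1)), Mul(0, Pow(13, -1)))), 2) = Pow(Add(10, Add(0, Mul(12, Rational(1, 13)), Mul(0, Rational(1, 13)))), 2) = Pow(Add(10, Add(0, Rational(12, 13), 0)), 2) = Pow(Add(10, Rational(12, 13)), 2) = Pow(Rational(142, 13), 2) = Rational(20164, 169)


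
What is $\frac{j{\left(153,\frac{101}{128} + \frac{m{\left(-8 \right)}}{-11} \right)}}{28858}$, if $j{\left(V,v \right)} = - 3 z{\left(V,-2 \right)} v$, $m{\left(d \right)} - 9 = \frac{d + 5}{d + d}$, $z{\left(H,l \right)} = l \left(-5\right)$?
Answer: $\frac{975}{20316032} \approx 4.7992 \cdot 10^{-5}$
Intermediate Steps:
$z{\left(H,l \right)} = - 5 l$
$m{\left(d \right)} = 9 + \frac{5 + d}{2 d}$ ($m{\left(d \right)} = 9 + \frac{d + 5}{d + d} = 9 + \frac{5 + d}{2 d}$)
$j{\left(V,v \right)} = - 30 v$ ($j{\left(V,v \right)} = - 3 \left(\left(-5\right) \left(-2\right)\right) v = \left(-3\right) 10 v = - 30 v$)
$\frac{j{\left(153,\frac{101}{128} + \frac{m{\left(-8 \right)}}{-11} \right)}}{28858} = \frac{\left(-30\right) \left(\frac{101}{128} + \frac{\frac{1}{2} \frac{1}{-8} \left(5 + 19 \left(-8\right)\right)}{-11}\right)}{28858} = - 30 \left(101 \cdot \frac{1}{128} + \frac{1}{2} \left(- \frac{1}{8}\right) \left(5 - 152\right) \left(- \frac{1}{11}\right)\right) \frac{1}{28858} = - 30 \left(\frac{101}{128} + \frac{1}{2} \left(- \frac{1}{8}\right) \left(-147\right) \left(- \frac{1}{11}\right)\right) \frac{1}{28858} = - 30 \left(\frac{101}{128} + \frac{147}{16} \left(- \frac{1}{11}\right)\right) \frac{1}{28858} = - 30 \left(\frac{101}{128} - \frac{147}{176}\right) \frac{1}{28858} = \left(-30\right) \left(- \frac{65}{1408}\right) \frac{1}{28858} = \frac{975}{704} \cdot \frac{1}{28858} = \frac{975}{20316032}$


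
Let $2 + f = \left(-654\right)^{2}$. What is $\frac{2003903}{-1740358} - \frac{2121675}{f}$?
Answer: $- \frac{1137392856848}{186093870403} \approx -6.1119$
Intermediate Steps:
$f = 427714$ ($f = -2 + \left(-654\right)^{2} = -2 + 427716 = 427714$)
$\frac{2003903}{-1740358} - \frac{2121675}{f} = \frac{2003903}{-1740358} - \frac{2121675}{427714} = 2003903 \left(- \frac{1}{1740358}\right) - \frac{2121675}{427714} = - \frac{2003903}{1740358} - \frac{2121675}{427714} = - \frac{1137392856848}{186093870403}$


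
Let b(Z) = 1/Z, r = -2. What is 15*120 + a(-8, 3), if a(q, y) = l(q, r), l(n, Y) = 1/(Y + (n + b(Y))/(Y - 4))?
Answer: 12588/7 ≈ 1798.3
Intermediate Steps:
l(n, Y) = 1/(Y + (n + 1/Y)/(-4 + Y)) (l(n, Y) = 1/(Y + (n + 1/Y)/(Y - 4)) = 1/(Y + (n + 1/Y)/(-4 + Y)))
a(q, y) = 12/(-23 - 2*q) (a(q, y) = -2*(-4 - 2)/(1 - 2*(q + (-2)**2 - 4*(-2))) = -2*(-6)/(1 - 2*(q + 4 + 8)) = -2*(-6)/(1 - 2*(12 + q)) = -2*(-6)/(1 + (-24 - 2*q)) = -2*(-6)/(-23 - 2*q) = 12/(-23 - 2*q))
15*120 + a(-8, 3) = 15*120 - 12/(23 + 2*(-8)) = 1800 - 12/(23 - 16) = 1800 - 12/7 = 12588/7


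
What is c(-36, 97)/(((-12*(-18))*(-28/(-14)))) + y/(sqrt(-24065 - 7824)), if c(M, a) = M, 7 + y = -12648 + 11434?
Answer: -1/12 + 111*I*sqrt(31889)/2899 ≈ -0.083333 + 6.8375*I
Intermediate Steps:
y = -1221 (y = -7 + (-12648 + 11434) = -7 - 1214 = -1221)
c(-36, 97)/(((-12*(-18))*(-28/(-14)))) + y/(sqrt(-24065 - 7824)) = -36/((-12*(-18))*(-28/(-14))) - 1221/sqrt(-24065 - 7824) = -36/(216*(-28*(-1/14))) - 1221*(-I*sqrt(31889)/31889) = -36/(216*2) - 1221*(-I*sqrt(31889)/31889) = -36/432 - (-111)*I*sqrt(31889)/2899 = -36*1/432 + 111*I*sqrt(31889)/2899 = -1/12 + 111*I*sqrt(31889)/2899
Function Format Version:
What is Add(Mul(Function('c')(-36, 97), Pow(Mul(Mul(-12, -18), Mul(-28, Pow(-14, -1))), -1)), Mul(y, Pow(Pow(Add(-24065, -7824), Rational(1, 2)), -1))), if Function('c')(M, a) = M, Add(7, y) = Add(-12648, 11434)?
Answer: Add(Rational(-1, 12), Mul(Rational(111, 2899), I, Pow(31889, Rational(1, 2)))) ≈ Add(-0.083333, Mul(6.8375, I))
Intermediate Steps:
y = -1221 (y = Add(-7, Add(-12648, 11434)) = Add(-7, -1214) = -1221)
Add(Mul(Function('c')(-36, 97), Pow(Mul(Mul(-12, -18), Mul(-28, Pow(-14, -1))), -1)), Mul(y, Pow(Pow(Add(-24065, -7824), Rational(1, 2)), -1))) = Add(Mul(-36, Pow(Mul(Mul(-12, -18), Mul(-28, Pow(-14, -1))), -1)), Mul(-1221, Pow(Pow(Add(-24065, -7824), Rational(1, 2)), -1))) = Add(Mul(-36, Pow(Mul(216, Mul(-28, Rational(-1, 14))), -1)), Mul(-1221, Pow(Pow(-31889, Rational(1, 2)), -1))) = Add(Mul(-36, Pow(Mul(216, 2), -1)), Mul(-1221, Pow(Mul(I, Pow(31889, Rational(1, 2))), -1))) = Add(Mul(-36, Pow(432, -1)), Mul(-1221, Mul(Rational(-1, 31889), I, Pow(31889, Rational(1, 2))))) = Add(Mul(-36, Rational(1, 432)), Mul(Rational(111, 2899), I, Pow(31889, Rational(1, 2)))) = Add(Rational(-1, 12), Mul(Rational(111, 2899), I, Pow(31889, Rational(1, 2))))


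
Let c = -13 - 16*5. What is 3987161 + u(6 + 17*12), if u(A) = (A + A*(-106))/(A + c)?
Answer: 51830643/13 ≈ 3.9870e+6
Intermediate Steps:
c = -93 (c = -13 - 80 = -93)
u(A) = -105*A/(-93 + A) (u(A) = (A + A*(-106))/(A - 93) = (A - 106*A)/(-93 + A) = (-105*A)/(-93 + A) = -105*A/(-93 + A))
3987161 + u(6 + 17*12) = 3987161 - 105*(6 + 17*12)/(-93 + (6 + 17*12)) = 3987161 - 105*(6 + 204)/(-93 + (6 + 204)) = 3987161 - 105*210/(-93 + 210) = 3987161 - 105*210/117 = 3987161 - 105*210*1/117 = 3987161 - 2450/13 = 51830643/13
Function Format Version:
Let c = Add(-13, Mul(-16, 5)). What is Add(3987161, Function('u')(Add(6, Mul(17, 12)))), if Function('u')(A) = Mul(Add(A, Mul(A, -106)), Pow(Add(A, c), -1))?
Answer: Rational(51830643, 13) ≈ 3.9870e+6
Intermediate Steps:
c = -93 (c = Add(-13, -80) = -93)
Function('u')(A) = Mul(-105, A, Pow(Add(-93, A), -1)) (Function('u')(A) = Mul(Add(A, Mul(A, -106)), Pow(Add(A, -93), -1)) = Mul(Add(A, Mul(-106, A)), Pow(Add(-93, A), -1)) = Mul(Mul(-105, A), Pow(Add(-93, A), -1)) = Mul(-105, A, Pow(Add(-93, A), -1)))
Add(3987161, Function('u')(Add(6, Mul(17, 12)))) = Add(3987161, Mul(-105, Add(6, Mul(17, 12)), Pow(Add(-93, Add(6, Mul(17, 12))), -1))) = Add(3987161, Mul(-105, Add(6, 204), Pow(Add(-93, Add(6, 204)), -1))) = Add(3987161, Mul(-105, 210, Pow(Add(-93, 210), -1))) = Add(3987161, Mul(-105, 210, Pow(117, -1))) = Add(3987161, Mul(-105, 210, Rational(1, 117))) = Add(3987161, Rational(-2450, 13)) = Rational(51830643, 13)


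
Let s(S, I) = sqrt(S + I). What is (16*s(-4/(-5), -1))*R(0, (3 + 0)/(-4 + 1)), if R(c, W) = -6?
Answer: -96*I*sqrt(5)/5 ≈ -42.932*I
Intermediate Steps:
s(S, I) = sqrt(I + S)
(16*s(-4/(-5), -1))*R(0, (3 + 0)/(-4 + 1)) = (16*sqrt(-1 - 4/(-5)))*(-6) = (16*sqrt(-1 - 4*(-1/5)))*(-6) = (16*sqrt(-1 + 4/5))*(-6) = (16*sqrt(-1/5))*(-6) = (16*(I*sqrt(5)/5))*(-6) = (16*I*sqrt(5)/5)*(-6) = -96*I*sqrt(5)/5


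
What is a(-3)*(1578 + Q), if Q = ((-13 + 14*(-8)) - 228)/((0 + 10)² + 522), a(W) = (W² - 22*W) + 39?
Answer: 55926291/311 ≈ 1.7983e+5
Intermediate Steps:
a(W) = 39 + W² - 22*W
Q = -353/622 (Q = ((-13 - 112) - 228)/(10² + 522) = (-125 - 228)/(100 + 522) = -353/622 ≈ -0.56752)
a(-3)*(1578 + Q) = (39 + (-3)² - 22*(-3))*(1578 - 353/622) = (39 + 9 + 66)*(981163/622) = 114*(981163/622) = 55926291/311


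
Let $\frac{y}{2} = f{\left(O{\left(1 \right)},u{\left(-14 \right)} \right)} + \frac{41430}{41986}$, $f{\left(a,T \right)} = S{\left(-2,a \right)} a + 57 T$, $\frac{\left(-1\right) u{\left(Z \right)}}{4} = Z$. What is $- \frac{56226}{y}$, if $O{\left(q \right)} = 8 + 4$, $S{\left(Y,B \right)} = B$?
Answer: $- \frac{196725403}{23351121} \approx -8.4247$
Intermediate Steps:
$u{\left(Z \right)} = - 4 Z$
$O{\left(q \right)} = 12$
$f{\left(a,T \right)} = a^{2} + 57 T$ ($f{\left(a,T \right)} = a a + 57 T = a^{2} + 57 T$)
$y = \frac{140106726}{20993}$ ($y = 2 \left(\left(12^{2} + 57 \left(\left(-4\right) \left(-14\right)\right)\right) + \frac{41430}{41986}\right) = 2 \left(\left(144 + 57 \cdot 56\right) + 41430 \cdot \frac{1}{41986}\right) = 2 \left(\left(144 + 3192\right) + \frac{20715}{20993}\right) = 2 \left(3336 + \frac{20715}{20993}\right) = 2 \cdot \frac{70053363}{20993} = \frac{140106726}{20993} \approx 6674.0$)
$- \frac{56226}{y} = - \frac{56226}{\frac{140106726}{20993}} = \left(-56226\right) \frac{20993}{140106726} = - \frac{196725403}{23351121}$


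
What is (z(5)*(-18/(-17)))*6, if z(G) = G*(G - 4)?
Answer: 540/17 ≈ 31.765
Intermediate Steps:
z(G) = G*(-4 + G)
(z(5)*(-18/(-17)))*6 = ((5*(-4 + 5))*(-18/(-17)))*6 = ((5*1)*(-18*(-1/17)))*6 = (5*(18/17))*6 = (90/17)*6 = 540/17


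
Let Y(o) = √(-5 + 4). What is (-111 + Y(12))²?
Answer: (111 - I)² ≈ 12320.0 - 222.0*I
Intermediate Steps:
Y(o) = I (Y(o) = √(-1) = I)
(-111 + Y(12))² = (-111 + I)²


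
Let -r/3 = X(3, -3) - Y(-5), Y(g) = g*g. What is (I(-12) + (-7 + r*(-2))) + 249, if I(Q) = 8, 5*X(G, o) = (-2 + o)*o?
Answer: 118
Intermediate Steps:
X(G, o) = o*(-2 + o)/5 (X(G, o) = ((-2 + o)*o)/5 = (o*(-2 + o))/5 = o*(-2 + o)/5)
Y(g) = g²
r = 66 (r = -3*((⅕)*(-3)*(-2 - 3) - 1*(-5)²) = -3*((⅕)*(-3)*(-5) - 1*25) = -3*(3 - 25) = -3*(-22) = 66)
(I(-12) + (-7 + r*(-2))) + 249 = (8 + (-7 + 66*(-2))) + 249 = (8 + (-7 - 132)) + 249 = (8 - 139) + 249 = -131 + 249 = 118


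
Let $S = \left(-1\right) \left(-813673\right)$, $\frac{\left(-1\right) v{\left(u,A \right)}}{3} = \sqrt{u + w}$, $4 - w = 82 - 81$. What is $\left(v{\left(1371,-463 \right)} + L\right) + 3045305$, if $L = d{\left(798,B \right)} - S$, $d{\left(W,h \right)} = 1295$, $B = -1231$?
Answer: $2232927 - 3 \sqrt{1374} \approx 2.2328 \cdot 10^{6}$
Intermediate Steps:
$w = 3$ ($w = 4 - \left(82 - 81\right) = 4 - 1 = 3$)
$v{\left(u,A \right)} = - 3 \sqrt{3 + u}$ ($v{\left(u,A \right)} = - 3 \sqrt{u + 3} = - 3 \sqrt{3 + u}$)
$S = 813673$
$L = -812378$ ($L = 1295 - 813673 = -812378$)
$\left(v{\left(1371,-463 \right)} + L\right) + 3045305 = \left(- 3 \sqrt{3 + 1371} - 812378\right) + 3045305 = \left(- 3 \sqrt{1374} - 812378\right) + 3045305 = \left(-812378 - 3 \sqrt{1374}\right) + 3045305 = 2232927 - 3 \sqrt{1374}$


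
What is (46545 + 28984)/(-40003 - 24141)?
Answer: -75529/64144 ≈ -1.1775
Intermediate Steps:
(46545 + 28984)/(-40003 - 24141) = 75529/(-64144) = 75529*(-1/64144) = -75529/64144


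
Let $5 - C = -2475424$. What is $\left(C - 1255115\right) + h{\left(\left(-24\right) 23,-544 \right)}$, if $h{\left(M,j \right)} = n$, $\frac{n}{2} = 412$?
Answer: $1221138$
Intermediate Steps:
$n = 824$ ($n = 2 \cdot 412 = 824$)
$C = 2475429$ ($C = 5 - -2475424 = 5 + 2475424 = 2475429$)
$h{\left(M,j \right)} = 824$
$\left(C - 1255115\right) + h{\left(\left(-24\right) 23,-544 \right)} = \left(2475429 - 1255115\right) + 824 = 1220314 + 824 = 1221138$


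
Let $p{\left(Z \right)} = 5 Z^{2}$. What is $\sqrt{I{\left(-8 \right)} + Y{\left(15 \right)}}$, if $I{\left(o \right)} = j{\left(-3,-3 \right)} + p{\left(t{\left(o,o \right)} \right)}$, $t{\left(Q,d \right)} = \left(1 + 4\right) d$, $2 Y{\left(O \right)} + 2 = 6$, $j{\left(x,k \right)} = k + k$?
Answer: $2 \sqrt{1999} \approx 89.42$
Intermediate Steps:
$j{\left(x,k \right)} = 2 k$
$Y{\left(O \right)} = 2$ ($Y{\left(O \right)} = -1 + \frac{1}{2} \cdot 6 = -1 + 3 = 2$)
$t{\left(Q,d \right)} = 5 d$
$I{\left(o \right)} = -6 + 125 o^{2}$ ($I{\left(o \right)} = 2 \left(-3\right) + 5 \left(5 o\right)^{2} = -6 + 5 \cdot 25 o^{2} = -6 + 125 o^{2}$)
$\sqrt{I{\left(-8 \right)} + Y{\left(15 \right)}} = \sqrt{\left(-6 + 125 \left(-8\right)^{2}\right) + 2} = \sqrt{\left(-6 + 125 \cdot 64\right) + 2} = \sqrt{\left(-6 + 8000\right) + 2} = \sqrt{7994 + 2} = \sqrt{7996} = 2 \sqrt{1999}$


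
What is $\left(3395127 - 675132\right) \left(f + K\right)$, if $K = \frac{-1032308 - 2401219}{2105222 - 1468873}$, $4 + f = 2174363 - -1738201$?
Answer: $\frac{6772108122212310435}{636349} \approx 1.0642 \cdot 10^{13}$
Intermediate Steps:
$f = 3912560$ ($f = -4 + \left(2174363 - -1738201\right) = -4 + \left(2174363 + 1738201\right) = -4 + 3912564 = 3912560$)
$K = - \frac{3433527}{636349} \approx -5.3957$
$\left(3395127 - 675132\right) \left(f + K\right) = \left(3395127 - 675132\right) \left(3912560 - \frac{3433527}{636349}\right) = 2719995 \cdot \frac{2489750209913}{636349} = \frac{6772108122212310435}{636349}$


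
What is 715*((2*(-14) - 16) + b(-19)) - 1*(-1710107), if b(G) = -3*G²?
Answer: 904302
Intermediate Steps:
715*((2*(-14) - 16) + b(-19)) - 1*(-1710107) = 715*((2*(-14) - 16) - 3*(-19)²) - 1*(-1710107) = 715*((-28 - 16) - 3*361) + 1710107 = 715*(-44 - 1083) + 1710107 = 715*(-1127) + 1710107 = -805805 + 1710107 = 904302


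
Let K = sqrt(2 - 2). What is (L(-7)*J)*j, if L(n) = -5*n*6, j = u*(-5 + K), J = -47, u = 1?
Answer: 49350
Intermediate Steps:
K = 0 (K = sqrt(0) = 0)
j = -5 (j = 1*(-5 + 0) = 1*(-5) = -5)
L(n) = -30*n
(L(-7)*J)*j = (-30*(-7)*(-47))*(-5) = (210*(-47))*(-5) = -9870*(-5) = 49350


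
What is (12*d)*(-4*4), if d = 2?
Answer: -384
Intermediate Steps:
(12*d)*(-4*4) = (12*2)*(-4*4) = 24*(-16) = -384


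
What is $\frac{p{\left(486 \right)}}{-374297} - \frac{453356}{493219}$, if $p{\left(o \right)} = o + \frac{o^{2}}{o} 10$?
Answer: $- \frac{15666049046}{16782762913} \approx -0.93346$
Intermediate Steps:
$p{\left(o \right)} = 11 o$ ($p{\left(o \right)} = o + o 10 = o + 10 o = 11 o$)
$\frac{p{\left(486 \right)}}{-374297} - \frac{453356}{493219} = \frac{11 \cdot 486}{-374297} - \frac{453356}{493219} = 5346 \left(- \frac{1}{374297}\right) - \frac{453356}{493219} = - \frac{486}{34027} - \frac{453356}{493219} = - \frac{15666049046}{16782762913}$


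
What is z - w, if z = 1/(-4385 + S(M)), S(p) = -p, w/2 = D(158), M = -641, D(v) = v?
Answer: -1183105/3744 ≈ -316.00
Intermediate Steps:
w = 316 (w = 2*158 = 316)
z = -1/3744 (z = 1/(-4385 - 1*(-641)) = 1/(-4385 + 641) = 1/(-3744) = -1/3744 ≈ -0.00026709)
z - w = -1/3744 - 1*316 = -1/3744 - 316 = -1183105/3744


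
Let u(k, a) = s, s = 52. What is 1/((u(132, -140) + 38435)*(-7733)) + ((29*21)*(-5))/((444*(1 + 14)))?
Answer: -544295987/1190479884 ≈ -0.45721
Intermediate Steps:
u(k, a) = 52
1/((u(132, -140) + 38435)*(-7733)) + ((29*21)*(-5))/((444*(1 + 14))) = 1/((52 + 38435)*(-7733)) + ((29*21)*(-5))/((444*(1 + 14))) = -1/7733/38487 + (609*(-5))/((444*15)) = (1/38487)*(-1/7733) - 3045/6660 = -1/297619971 - 3045*1/6660 = -1/297619971 - 203/444 = -544295987/1190479884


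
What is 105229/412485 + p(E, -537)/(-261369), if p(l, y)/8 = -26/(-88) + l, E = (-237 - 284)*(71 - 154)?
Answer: -182610601/170906285 ≈ -1.0685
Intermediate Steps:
E = 43243 (E = -521*(-83) = 43243)
p(l, y) = 26/11 + 8*l (p(l, y) = 8*(-26/(-88) + l) = 8*(-26*(-1/88) + l) = 8*(13/44 + l) = 26/11 + 8*l)
105229/412485 + p(E, -537)/(-261369) = 105229/412485 + (26/11 + 8*43243)/(-261369) = 105229*(1/412485) + (26/11 + 345944)*(-1/261369) = 105229/412485 + (3805410/11)*(-1/261369) = 105229/412485 - 1268470/958353 = -182610601/170906285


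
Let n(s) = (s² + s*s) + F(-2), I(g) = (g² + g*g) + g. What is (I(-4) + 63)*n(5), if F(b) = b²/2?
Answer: 4732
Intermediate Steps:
F(b) = b²/2
I(g) = g + 2*g² (I(g) = (g² + g²) + g = 2*g² + g = g + 2*g²)
n(s) = 2 + 2*s² (n(s) = (s² + s*s) + (½)*(-2)² = (s² + s²) + (½)*4 = 2*s² + 2 = 2 + 2*s²)
(I(-4) + 63)*n(5) = (-4*(1 + 2*(-4)) + 63)*(2 + 2*5²) = (-4*(1 - 8) + 63)*(2 + 2*25) = (-4*(-7) + 63)*(2 + 50) = (28 + 63)*52 = 91*52 = 4732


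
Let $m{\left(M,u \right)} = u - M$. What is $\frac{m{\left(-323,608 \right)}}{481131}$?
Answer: $\frac{19}{9819} \approx 0.001935$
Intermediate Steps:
$\frac{m{\left(-323,608 \right)}}{481131} = \frac{608 - -323}{481131} = \left(608 + 323\right) \frac{1}{481131} = 931 \cdot \frac{1}{481131} = \frac{19}{9819}$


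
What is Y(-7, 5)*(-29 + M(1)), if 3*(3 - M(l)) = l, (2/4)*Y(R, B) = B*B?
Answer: -3950/3 ≈ -1316.7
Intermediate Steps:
Y(R, B) = 2*B**2 (Y(R, B) = 2*(B*B) = 2*B**2)
M(l) = 3 - l/3
Y(-7, 5)*(-29 + M(1)) = (2*5**2)*(-29 + (3 - 1/3*1)) = (2*25)*(-29 + (3 - 1/3)) = 50*(-29 + 8/3) = 50*(-79/3) = -3950/3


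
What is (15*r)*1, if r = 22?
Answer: 330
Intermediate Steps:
(15*r)*1 = (15*22)*1 = 330*1 = 330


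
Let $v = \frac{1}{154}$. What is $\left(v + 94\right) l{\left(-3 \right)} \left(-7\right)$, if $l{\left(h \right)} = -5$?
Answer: $\frac{72385}{22} \approx 3290.2$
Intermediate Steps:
$v = \frac{1}{154} \approx 0.0064935$
$\left(v + 94\right) l{\left(-3 \right)} \left(-7\right) = \left(\frac{1}{154} + 94\right) \left(\left(-5\right) \left(-7\right)\right) = \frac{14477}{154} \cdot 35 = \frac{72385}{22}$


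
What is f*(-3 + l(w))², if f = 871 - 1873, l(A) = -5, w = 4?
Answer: -64128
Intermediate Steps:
f = -1002
f*(-3 + l(w))² = -1002*(-3 - 5)² = -1002*(-8)² = -1002*64 = -64128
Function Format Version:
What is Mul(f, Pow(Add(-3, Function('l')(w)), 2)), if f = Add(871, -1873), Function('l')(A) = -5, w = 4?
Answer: -64128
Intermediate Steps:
f = -1002
Mul(f, Pow(Add(-3, Function('l')(w)), 2)) = Mul(-1002, Pow(Add(-3, -5), 2)) = Mul(-1002, Pow(-8, 2)) = Mul(-1002, 64) = -64128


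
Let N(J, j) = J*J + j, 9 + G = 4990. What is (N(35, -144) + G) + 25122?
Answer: 31184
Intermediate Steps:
G = 4981 (G = -9 + 4990 = 4981)
N(J, j) = j + J**2 (N(J, j) = J**2 + j = j + J**2)
(N(35, -144) + G) + 25122 = ((-144 + 35**2) + 4981) + 25122 = ((-144 + 1225) + 4981) + 25122 = (1081 + 4981) + 25122 = 6062 + 25122 = 31184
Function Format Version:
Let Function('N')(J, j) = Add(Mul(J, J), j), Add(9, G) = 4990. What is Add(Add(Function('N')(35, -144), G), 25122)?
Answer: 31184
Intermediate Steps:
G = 4981 (G = Add(-9, 4990) = 4981)
Function('N')(J, j) = Add(j, Pow(J, 2)) (Function('N')(J, j) = Add(Pow(J, 2), j) = Add(j, Pow(J, 2)))
Add(Add(Function('N')(35, -144), G), 25122) = Add(Add(Add(-144, Pow(35, 2)), 4981), 25122) = Add(Add(Add(-144, 1225), 4981), 25122) = Add(Add(1081, 4981), 25122) = Add(6062, 25122) = 31184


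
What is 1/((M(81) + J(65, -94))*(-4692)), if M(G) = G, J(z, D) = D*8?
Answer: 1/3148332 ≈ 3.1763e-7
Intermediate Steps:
J(z, D) = 8*D
1/((M(81) + J(65, -94))*(-4692)) = 1/((81 + 8*(-94))*(-4692)) = -1/4692/(81 - 752) = -1/4692/(-671) = -1/671*(-1/4692) = 1/3148332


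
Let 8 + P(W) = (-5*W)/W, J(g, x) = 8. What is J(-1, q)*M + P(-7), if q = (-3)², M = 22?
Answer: 163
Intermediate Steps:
q = 9
P(W) = -13 (P(W) = -8 + (-5*W)/W = -8 - 5 = -13)
J(-1, q)*M + P(-7) = 8*22 - 13 = 176 - 13 = 163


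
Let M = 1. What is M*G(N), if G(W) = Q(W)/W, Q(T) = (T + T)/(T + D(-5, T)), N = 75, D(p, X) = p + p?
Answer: 2/65 ≈ 0.030769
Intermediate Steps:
D(p, X) = 2*p
Q(T) = 2*T/(-10 + T) (Q(T) = (T + T)/(T + 2*(-5)) = (2*T)/(T - 10) = (2*T)/(-10 + T) = 2*T/(-10 + T))
G(W) = 2/(-10 + W) (G(W) = (2*W/(-10 + W))/W = 2/(-10 + W))
M*G(N) = 1*(2/(-10 + 75)) = 1*(2/65) = 2/65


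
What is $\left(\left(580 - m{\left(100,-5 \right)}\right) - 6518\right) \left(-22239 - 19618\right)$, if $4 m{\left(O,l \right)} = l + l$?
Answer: $\frac{496884447}{2} \approx 2.4844 \cdot 10^{8}$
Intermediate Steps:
$m{\left(O,l \right)} = \frac{l}{2}$ ($m{\left(O,l \right)} = \frac{l + l}{4} = \frac{2 l}{4} = \frac{l}{2}$)
$\left(\left(580 - m{\left(100,-5 \right)}\right) - 6518\right) \left(-22239 - 19618\right) = \left(\left(580 - \frac{1}{2} \left(-5\right)\right) - 6518\right) \left(-22239 - 19618\right) = \left(\left(580 - - \frac{5}{2}\right) - 6518\right) \left(-41857\right) = \left(\left(580 + \frac{5}{2}\right) - 6518\right) \left(-41857\right) = \left(\frac{1165}{2} - 6518\right) \left(-41857\right) = \left(- \frac{11871}{2}\right) \left(-41857\right) = \frac{496884447}{2}$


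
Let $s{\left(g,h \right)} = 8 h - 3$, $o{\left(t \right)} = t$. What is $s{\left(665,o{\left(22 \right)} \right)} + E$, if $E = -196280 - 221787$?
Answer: $-417894$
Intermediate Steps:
$s{\left(g,h \right)} = -3 + 8 h$
$E = -418067$ ($E = -196280 - 221787 = -418067$)
$s{\left(665,o{\left(22 \right)} \right)} + E = \left(-3 + 8 \cdot 22\right) - 418067 = \left(-3 + 176\right) - 418067 = 173 - 418067 = -417894$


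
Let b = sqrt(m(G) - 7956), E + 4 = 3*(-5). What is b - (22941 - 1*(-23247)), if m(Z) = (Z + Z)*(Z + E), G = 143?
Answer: -46188 + 46*sqrt(13) ≈ -46022.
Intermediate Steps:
E = -19 (E = -4 + 3*(-5) = -4 - 15 = -19)
m(Z) = 2*Z*(-19 + Z) (m(Z) = (Z + Z)*(Z - 19) = (2*Z)*(-19 + Z) = 2*Z*(-19 + Z))
b = 46*sqrt(13) (b = sqrt(2*143*(-19 + 143) - 7956) = sqrt(2*143*124 - 7956) = sqrt(35464 - 7956) = sqrt(27508) = 46*sqrt(13) ≈ 165.86)
b - (22941 - 1*(-23247)) = 46*sqrt(13) - (22941 - 1*(-23247)) = 46*sqrt(13) - (22941 + 23247) = 46*sqrt(13) - 1*46188 = 46*sqrt(13) - 46188 = -46188 + 46*sqrt(13)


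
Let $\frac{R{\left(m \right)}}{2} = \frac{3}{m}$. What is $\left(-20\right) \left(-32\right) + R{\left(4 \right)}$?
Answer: $\frac{1283}{2} \approx 641.5$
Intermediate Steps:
$R{\left(m \right)} = \frac{6}{m}$ ($R{\left(m \right)} = 2 \frac{3}{m} = \frac{6}{m}$)
$\left(-20\right) \left(-32\right) + R{\left(4 \right)} = \left(-20\right) \left(-32\right) + \frac{6}{4} = 640 + 6 \cdot \frac{1}{4} = 640 + \frac{3}{2} = \frac{1283}{2}$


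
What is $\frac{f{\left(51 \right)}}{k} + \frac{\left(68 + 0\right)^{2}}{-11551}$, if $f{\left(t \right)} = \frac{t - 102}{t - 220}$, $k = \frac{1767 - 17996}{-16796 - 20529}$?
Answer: $\frac{9305945401}{31680939251} \approx 0.29374$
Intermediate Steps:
$k = \frac{16229}{37325}$ ($k = - \frac{16229}{-37325} = \left(-16229\right) \left(- \frac{1}{37325}\right) = \frac{16229}{37325} \approx 0.4348$)
$f{\left(t \right)} = \frac{-102 + t}{-220 + t}$
$\frac{f{\left(51 \right)}}{k} + \frac{\left(68 + 0\right)^{2}}{-11551} = \frac{\frac{1}{-220 + 51} \left(-102 + 51\right)}{\frac{16229}{37325}} + \frac{\left(68 + 0\right)^{2}}{-11551} = \frac{1}{-169} \left(-51\right) \frac{37325}{16229} + 68^{2} \left(- \frac{1}{11551}\right) = \left(- \frac{1}{169}\right) \left(-51\right) \frac{37325}{16229} + 4624 \left(- \frac{1}{11551}\right) = \frac{51}{169} \cdot \frac{37325}{16229} - \frac{4624}{11551} = \frac{1903575}{2742701} - \frac{4624}{11551} = \frac{9305945401}{31680939251}$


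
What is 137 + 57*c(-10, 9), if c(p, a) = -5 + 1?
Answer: -91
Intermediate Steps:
c(p, a) = -4
137 + 57*c(-10, 9) = 137 + 57*(-4) = 137 - 228 = -91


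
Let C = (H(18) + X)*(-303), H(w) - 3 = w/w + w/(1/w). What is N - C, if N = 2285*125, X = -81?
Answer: 360466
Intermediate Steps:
H(w) = 4 + w² (H(w) = 3 + (w/w + w/(1/w)) = 3 + (1 + w*w) = 3 + (1 + w²) = 4 + w²)
N = 285625
C = -74841 (C = ((4 + 18²) - 81)*(-303) = ((4 + 324) - 81)*(-303) = (328 - 81)*(-303) = 247*(-303) = -74841)
N - C = 285625 - 1*(-74841) = 285625 + 74841 = 360466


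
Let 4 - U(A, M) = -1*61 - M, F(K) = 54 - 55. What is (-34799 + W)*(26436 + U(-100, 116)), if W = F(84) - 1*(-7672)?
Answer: -722065976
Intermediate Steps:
F(K) = -1
W = 7671 (W = -1 - 1*(-7672) = -1 + 7672 = 7671)
U(A, M) = 65 + M (U(A, M) = 4 - (-1*61 - M) = 4 - (-61 - M) = 4 + (61 + M) = 65 + M)
(-34799 + W)*(26436 + U(-100, 116)) = (-34799 + 7671)*(26436 + (65 + 116)) = -27128*(26436 + 181) = -27128*26617 = -722065976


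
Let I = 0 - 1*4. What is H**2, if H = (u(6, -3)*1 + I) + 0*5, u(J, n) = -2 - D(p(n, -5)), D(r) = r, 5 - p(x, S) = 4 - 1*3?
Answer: 100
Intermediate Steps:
p(x, S) = 4 (p(x, S) = 5 - (4 - 1*3) = 5 - (4 - 3) = 5 - 1*1 = 5 - 1 = 4)
u(J, n) = -6 (u(J, n) = -2 - 1*4 = -2 - 4 = -6)
I = -4 (I = 0 - 4 = -4)
H = -10 (H = (-6*1 - 4) + 0*5 = (-6 - 4) + 0 = -10 + 0 = -10)
H**2 = (-10)**2 = 100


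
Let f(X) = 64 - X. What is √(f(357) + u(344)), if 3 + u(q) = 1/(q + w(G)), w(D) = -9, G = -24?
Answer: I*√33218265/335 ≈ 17.205*I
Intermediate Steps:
u(q) = -3 + 1/(-9 + q) (u(q) = -3 + 1/(q - 9) = -3 + 1/(-9 + q))
√(f(357) + u(344)) = √((64 - 1*357) + (28 - 3*344)/(-9 + 344)) = √((64 - 357) + (28 - 1032)/335) = √(-293 + (1/335)*(-1004)) = √(-293 - 1004/335) = √(-99159/335) = I*√33218265/335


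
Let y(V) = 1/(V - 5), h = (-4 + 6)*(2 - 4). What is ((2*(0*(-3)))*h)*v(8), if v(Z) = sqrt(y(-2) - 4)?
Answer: 0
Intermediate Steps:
h = -4 (h = 2*(-2) = -4)
y(V) = 1/(-5 + V)
v(Z) = I*sqrt(203)/7 (v(Z) = sqrt(1/(-5 - 2) - 4) = sqrt(1/(-7) - 4) = sqrt(-1/7 - 4) = sqrt(-29/7) = I*sqrt(203)/7)
((2*(0*(-3)))*h)*v(8) = ((2*(0*(-3)))*(-4))*(I*sqrt(203)/7) = ((2*0)*(-4))*(I*sqrt(203)/7) = (0*(-4))*(I*sqrt(203)/7) = 0*(I*sqrt(203)/7) = 0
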